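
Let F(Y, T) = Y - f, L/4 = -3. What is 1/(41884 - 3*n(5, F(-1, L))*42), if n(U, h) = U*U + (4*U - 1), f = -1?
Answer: 1/36340 ≈ 2.7518e-5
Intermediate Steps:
L = -12 (L = 4*(-3) = -12)
F(Y, T) = 1 + Y (F(Y, T) = Y - 1*(-1) = Y + 1 = 1 + Y)
n(U, h) = -1 + U² + 4*U (n(U, h) = U² + (-1 + 4*U) = -1 + U² + 4*U)
1/(41884 - 3*n(5, F(-1, L))*42) = 1/(41884 - 3*(-1 + 5² + 4*5)*42) = 1/(41884 - 3*(-1 + 25 + 20)*42) = 1/(41884 - 3*44*42) = 1/(41884 - 132*42) = 1/(41884 - 5544) = 1/36340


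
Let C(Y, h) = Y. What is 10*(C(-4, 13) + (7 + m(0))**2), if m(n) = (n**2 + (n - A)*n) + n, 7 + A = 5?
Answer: 450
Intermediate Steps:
A = -2 (A = -7 + 5 = -2)
m(n) = n + n**2 + n*(2 + n) (m(n) = (n**2 + (n - 1*(-2))*n) + n = (n**2 + (n + 2)*n) + n = (n**2 + (2 + n)*n) + n = (n**2 + n*(2 + n)) + n = n + n**2 + n*(2 + n))
10*(C(-4, 13) + (7 + m(0))**2) = 10*(-4 + (7 + 0*(3 + 2*0))**2) = 10*(-4 + (7 + 0*(3 + 0))**2) = 10*(-4 + (7 + 0*3)**2) = 10*(-4 + (7 + 0)**2) = 10*(-4 + 7**2) = 10*(-4 + 49) = 10*45 = 450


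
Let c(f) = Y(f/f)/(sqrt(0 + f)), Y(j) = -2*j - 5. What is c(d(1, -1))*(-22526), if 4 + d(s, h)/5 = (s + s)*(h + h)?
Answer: -78841*I*sqrt(10)/10 ≈ -24932.0*I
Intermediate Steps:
d(s, h) = -20 + 20*h*s (d(s, h) = -20 + 5*((s + s)*(h + h)) = -20 + 5*((2*s)*(2*h)) = -20 + 5*(4*h*s) = -20 + 20*h*s)
Y(j) = -5 - 2*j
c(f) = -7/sqrt(f) (c(f) = (-5 - 2*f/f)/(sqrt(0 + f)) = (-5 - 2*1)/(sqrt(f)) = (-5 - 2)/sqrt(f) = -7/sqrt(f))
c(d(1, -1))*(-22526) = -7/sqrt(-20 + 20*(-1)*1)*(-22526) = -7/sqrt(-20 - 20)*(-22526) = -(-7)*I*sqrt(10)/20*(-22526) = (7*I*sqrt(10)/20)*(-22526) = -78841*I*sqrt(10)/10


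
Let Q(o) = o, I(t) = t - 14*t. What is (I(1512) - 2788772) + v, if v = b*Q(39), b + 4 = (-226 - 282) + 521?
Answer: -2808077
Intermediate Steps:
I(t) = -13*t
b = 9 (b = -4 + ((-226 - 282) + 521) = -4 + (-508 + 521) = -4 + 13 = 9)
v = 351 (v = 9*39 = 351)
(I(1512) - 2788772) + v = (-13*1512 - 2788772) + 351 = (-19656 - 2788772) + 351 = -2808428 + 351 = -2808077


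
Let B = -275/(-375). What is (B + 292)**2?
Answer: 19280881/225 ≈ 85693.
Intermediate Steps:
B = 11/15 (B = -275*(-1/375) = 11/15 ≈ 0.73333)
(B + 292)**2 = (11/15 + 292)**2 = (4391/15)**2 = 19280881/225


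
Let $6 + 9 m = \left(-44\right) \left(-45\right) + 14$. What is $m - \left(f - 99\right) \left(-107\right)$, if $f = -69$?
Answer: $- \frac{159796}{9} \approx -17755.0$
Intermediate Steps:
$m = \frac{1988}{9}$ ($m = - \frac{2}{3} + \frac{\left(-44\right) \left(-45\right) + 14}{9} = - \frac{2}{3} + \frac{1980 + 14}{9} = - \frac{2}{3} + \frac{1}{9} \cdot 1994 = - \frac{2}{3} + \frac{1994}{9} = \frac{1988}{9} \approx 220.89$)
$m - \left(f - 99\right) \left(-107\right) = \frac{1988}{9} - \left(-69 - 99\right) \left(-107\right) = \frac{1988}{9} - \left(-168\right) \left(-107\right) = \frac{1988}{9} - 17976 = - \frac{159796}{9}$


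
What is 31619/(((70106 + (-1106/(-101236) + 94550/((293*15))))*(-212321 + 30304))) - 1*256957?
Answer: -20847631760457067504307/81132764471316569 ≈ -2.5696e+5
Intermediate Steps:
31619/(((70106 + (-1106/(-101236) + 94550/((293*15))))*(-212321 + 30304))) - 1*256957 = 31619/(((70106 + (-1106*(-1/101236) + 94550/4395))*(-182017))) - 256957 = 31619/(((70106 + (553/50618 + 94550*(1/4395)))*(-182017))) - 256957 = 31619/(((70106 + (553/50618 + 18910/879))*(-182017))) - 256957 = 31619/(((70106 + 957672467/44493222)*(-182017))) - 256957 = 31619/(((3120199493999/44493222)*(-182017))) - 256957 = 31619/(-567929351299215983/44493222) - 256957 = 31619*(-44493222/567929351299215983) - 256957 = -200975883774/81132764471316569 - 256957 = -20847631760457067504307/81132764471316569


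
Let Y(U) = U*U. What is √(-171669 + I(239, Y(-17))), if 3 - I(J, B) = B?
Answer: 17*I*√595 ≈ 414.67*I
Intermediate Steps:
Y(U) = U²
I(J, B) = 3 - B
√(-171669 + I(239, Y(-17))) = √(-171669 + (3 - 1*(-17)²)) = √(-171669 + (3 - 1*289)) = √(-171669 + (3 - 289)) = √(-171669 - 286) = √(-171955) = 17*I*√595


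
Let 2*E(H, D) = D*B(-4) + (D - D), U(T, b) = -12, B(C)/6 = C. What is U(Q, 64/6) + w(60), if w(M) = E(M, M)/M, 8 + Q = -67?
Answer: -24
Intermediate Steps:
Q = -75 (Q = -8 - 67 = -75)
B(C) = 6*C
E(H, D) = -12*D (E(H, D) = (D*(6*(-4)) + (D - D))/2 = (D*(-24) + 0)/2 = (-24*D + 0)/2 = (-24*D)/2 = -12*D)
w(M) = -12 (w(M) = (-12*M)/M = -12)
U(Q, 64/6) + w(60) = -12 - 12 = -24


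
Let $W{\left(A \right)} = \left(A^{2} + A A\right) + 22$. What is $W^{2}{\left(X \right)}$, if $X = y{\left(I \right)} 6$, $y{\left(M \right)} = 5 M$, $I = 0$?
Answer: $484$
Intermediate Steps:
$X = 0$ ($X = 5 \cdot 0 \cdot 6 = 0 \cdot 6 = 0$)
$W{\left(A \right)} = 22 + 2 A^{2}$ ($W{\left(A \right)} = \left(A^{2} + A^{2}\right) + 22 = 2 A^{2} + 22 = 22 + 2 A^{2}$)
$W^{2}{\left(X \right)} = \left(22 + 2 \cdot 0^{2}\right)^{2} = \left(22 + 2 \cdot 0\right)^{2} = \left(22 + 0\right)^{2} = 22^{2} = 484$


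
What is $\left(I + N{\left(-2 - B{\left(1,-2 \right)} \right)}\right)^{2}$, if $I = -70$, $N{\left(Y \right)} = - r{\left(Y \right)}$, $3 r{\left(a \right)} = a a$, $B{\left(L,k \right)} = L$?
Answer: $5329$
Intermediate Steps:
$r{\left(a \right)} = \frac{a^{2}}{3}$ ($r{\left(a \right)} = \frac{a a}{3} = \frac{a^{2}}{3}$)
$N{\left(Y \right)} = - \frac{Y^{2}}{3}$
$\left(I + N{\left(-2 - B{\left(1,-2 \right)} \right)}\right)^{2} = \left(-70 - \frac{\left(-2 - 1\right)^{2}}{3}\right)^{2} = \left(-70 - \frac{\left(-3\right)^{2}}{3}\right)^{2} = \left(-70 - 3\right)^{2} = \left(-73\right)^{2} = 5329$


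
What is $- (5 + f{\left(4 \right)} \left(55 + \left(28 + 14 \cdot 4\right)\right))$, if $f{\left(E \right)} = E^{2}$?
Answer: $-2229$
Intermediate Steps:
$- (5 + f{\left(4 \right)} \left(55 + \left(28 + 14 \cdot 4\right)\right)) = - (5 + 4^{2} \left(55 + \left(28 + 14 \cdot 4\right)\right)) = - (5 + 16 \left(55 + \left(28 + 56\right)\right)) = - (5 + 16 \left(55 + 84\right)) = - (5 + 16 \cdot 139) = - (5 + 2224) = \left(-1\right) 2229 = -2229$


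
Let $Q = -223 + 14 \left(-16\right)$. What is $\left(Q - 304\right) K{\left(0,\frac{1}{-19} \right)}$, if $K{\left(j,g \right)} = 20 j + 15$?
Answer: $-11265$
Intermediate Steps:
$K{\left(j,g \right)} = 15 + 20 j$
$Q = -447$ ($Q = -223 - 224 = -447$)
$\left(Q - 304\right) K{\left(0,\frac{1}{-19} \right)} = \left(-447 - 304\right) \left(15 + 20 \cdot 0\right) = - 751 \left(15 + 0\right) = \left(-751\right) 15 = -11265$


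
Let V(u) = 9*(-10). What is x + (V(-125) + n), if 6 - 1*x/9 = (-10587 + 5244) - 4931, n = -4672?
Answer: 87758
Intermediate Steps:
V(u) = -90
x = 92520 (x = 54 - 9*((-10587 + 5244) - 4931) = 54 - 9*(-5343 - 4931) = 54 - 9*(-10274) = 54 + 92466 = 92520)
x + (V(-125) + n) = 92520 + (-90 - 4672) = 92520 - 4762 = 87758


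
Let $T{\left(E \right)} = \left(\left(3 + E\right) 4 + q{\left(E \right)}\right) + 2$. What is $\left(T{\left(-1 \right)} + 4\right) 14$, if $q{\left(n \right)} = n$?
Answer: $182$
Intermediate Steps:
$T{\left(E \right)} = 14 + 5 E$ ($T{\left(E \right)} = \left(\left(3 + E\right) 4 + E\right) + 2 = \left(\left(12 + 4 E\right) + E\right) + 2 = \left(12 + 5 E\right) + 2 = 14 + 5 E$)
$\left(T{\left(-1 \right)} + 4\right) 14 = \left(\left(14 + 5 \left(-1\right)\right) + 4\right) 14 = \left(\left(14 - 5\right) + 4\right) 14 = \left(9 + 4\right) 14 = 13 \cdot 14 = 182$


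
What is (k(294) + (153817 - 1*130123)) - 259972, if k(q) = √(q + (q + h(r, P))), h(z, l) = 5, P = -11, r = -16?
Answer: -236278 + √593 ≈ -2.3625e+5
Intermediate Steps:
k(q) = √(5 + 2*q) (k(q) = √(q + (q + 5)) = √(q + (5 + q)) = √(5 + 2*q))
(k(294) + (153817 - 1*130123)) - 259972 = (√(5 + 2*294) + (153817 - 1*130123)) - 259972 = (√(5 + 588) + (153817 - 130123)) - 259972 = (√593 + 23694) - 259972 = (23694 + √593) - 259972 = -236278 + √593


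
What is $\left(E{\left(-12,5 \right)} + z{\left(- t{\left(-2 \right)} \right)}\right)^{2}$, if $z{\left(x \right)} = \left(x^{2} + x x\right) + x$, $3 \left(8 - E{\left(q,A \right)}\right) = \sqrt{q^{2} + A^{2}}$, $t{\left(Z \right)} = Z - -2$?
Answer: $\frac{121}{9} \approx 13.444$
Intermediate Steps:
$t{\left(Z \right)} = 2 + Z$ ($t{\left(Z \right)} = Z + 2 = 2 + Z$)
$E{\left(q,A \right)} = 8 - \frac{\sqrt{A^{2} + q^{2}}}{3}$ ($E{\left(q,A \right)} = 8 - \frac{\sqrt{q^{2} + A^{2}}}{3} = 8 - \frac{\sqrt{A^{2} + q^{2}}}{3}$)
$z{\left(x \right)} = x + 2 x^{2}$ ($z{\left(x \right)} = \left(x^{2} + x^{2}\right) + x = 2 x^{2} + x = x + 2 x^{2}$)
$\left(E{\left(-12,5 \right)} + z{\left(- t{\left(-2 \right)} \right)}\right)^{2} = \left(\left(8 - \frac{\sqrt{5^{2} + \left(-12\right)^{2}}}{3}\right) + - (2 - 2) \left(1 + 2 \left(- (2 - 2)\right)\right)\right)^{2} = \left(\left(8 - \frac{\sqrt{25 + 144}}{3}\right) + \left(-1\right) 0 \left(1 + 2 \left(\left(-1\right) 0\right)\right)\right)^{2} = \left(\left(8 - \frac{\sqrt{169}}{3}\right) + 0 \left(1 + 2 \cdot 0\right)\right)^{2} = \left(\left(8 - \frac{13}{3}\right) + 0 \left(1 + 0\right)\right)^{2} = \left(\left(8 - \frac{13}{3}\right) + 0 \cdot 1\right)^{2} = \left(\frac{11}{3} + 0\right)^{2} = \left(\frac{11}{3}\right)^{2} = \frac{121}{9}$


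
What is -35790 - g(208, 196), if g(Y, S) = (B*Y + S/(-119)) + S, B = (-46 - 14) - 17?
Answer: -339462/17 ≈ -19968.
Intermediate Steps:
B = -77 (B = -60 - 17 = -77)
g(Y, S) = -77*Y + 118*S/119 (g(Y, S) = (-77*Y + S/(-119)) + S = (-77*Y - S/119) + S = -77*Y + 118*S/119)
-35790 - g(208, 196) = -35790 - (-77*208 + (118/119)*196) = -35790 - (-16016 + 3304/17) = -35790 - 1*(-268968/17) = -35790 + 268968/17 = -339462/17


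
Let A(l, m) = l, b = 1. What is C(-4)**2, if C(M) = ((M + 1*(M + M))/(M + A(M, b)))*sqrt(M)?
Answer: -9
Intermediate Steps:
C(M) = 3*sqrt(M)/2 (C(M) = ((M + 1*(M + M))/(M + M))*sqrt(M) = ((M + 1*(2*M))/((2*M)))*sqrt(M) = ((M + 2*M)*(1/(2*M)))*sqrt(M) = ((3*M)*(1/(2*M)))*sqrt(M) = 3*sqrt(M)/2)
C(-4)**2 = (3*sqrt(-4)/2)**2 = (3*(2*I)/2)**2 = (3*I)**2 = -9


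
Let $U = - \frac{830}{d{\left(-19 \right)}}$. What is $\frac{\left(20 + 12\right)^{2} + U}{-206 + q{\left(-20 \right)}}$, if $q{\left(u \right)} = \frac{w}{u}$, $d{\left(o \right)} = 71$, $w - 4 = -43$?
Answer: $- \frac{130680}{26341} \approx -4.9611$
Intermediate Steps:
$w = -39$ ($w = 4 - 43 = -39$)
$U = - \frac{830}{71} \approx -11.69$
$q{\left(u \right)} = - \frac{39}{u}$
$\frac{\left(20 + 12\right)^{2} + U}{-206 + q{\left(-20 \right)}} = \frac{\left(20 + 12\right)^{2} - \frac{830}{71}}{-206 - \frac{39}{-20}} = \frac{32^{2} - \frac{830}{71}}{-206 - - \frac{39}{20}} = \frac{1024 - \frac{830}{71}}{-206 + \frac{39}{20}} = \frac{71874}{71 \left(- \frac{4081}{20}\right)} = \frac{71874}{71} \left(- \frac{20}{4081}\right) = - \frac{130680}{26341}$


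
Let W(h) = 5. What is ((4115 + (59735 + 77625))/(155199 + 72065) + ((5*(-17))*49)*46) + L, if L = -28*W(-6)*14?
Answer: -43986805725/227264 ≈ -1.9355e+5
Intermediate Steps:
L = -1960 (L = -28*5*14 = -140*14 = -1960)
((4115 + (59735 + 77625))/(155199 + 72065) + ((5*(-17))*49)*46) + L = ((4115 + (59735 + 77625))/(155199 + 72065) + ((5*(-17))*49)*46) - 1960 = ((4115 + 137360)/227264 - 85*49*46) - 1960 = (141475*(1/227264) - 4165*46) - 1960 = (141475/227264 - 191590) - 1960 = -43541368285/227264 - 1960 = -43986805725/227264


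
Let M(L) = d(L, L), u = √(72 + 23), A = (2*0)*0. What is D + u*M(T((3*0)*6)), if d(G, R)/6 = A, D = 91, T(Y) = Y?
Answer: 91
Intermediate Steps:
A = 0 (A = 0*0 = 0)
d(G, R) = 0 (d(G, R) = 6*0 = 0)
u = √95 ≈ 9.7468
M(L) = 0
D + u*M(T((3*0)*6)) = 91 + √95*0 = 91 + 0 = 91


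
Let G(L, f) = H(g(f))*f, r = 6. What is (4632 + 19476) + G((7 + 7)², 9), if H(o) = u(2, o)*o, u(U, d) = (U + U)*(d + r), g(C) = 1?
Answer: 24360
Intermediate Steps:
u(U, d) = 2*U*(6 + d) (u(U, d) = (U + U)*(d + 6) = (2*U)*(6 + d) = 2*U*(6 + d))
H(o) = o*(24 + 4*o) (H(o) = (2*2*(6 + o))*o = (24 + 4*o)*o = o*(24 + 4*o))
G(L, f) = 28*f (G(L, f) = (4*1*(6 + 1))*f = (4*1*7)*f = 28*f)
(4632 + 19476) + G((7 + 7)², 9) = (4632 + 19476) + 28*9 = 24108 + 252 = 24360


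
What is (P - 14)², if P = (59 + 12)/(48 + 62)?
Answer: 2157961/12100 ≈ 178.34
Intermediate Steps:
P = 71/110 ≈ 0.64545
(P - 14)² = (71/110 - 14)² = (-1469/110)² = 2157961/12100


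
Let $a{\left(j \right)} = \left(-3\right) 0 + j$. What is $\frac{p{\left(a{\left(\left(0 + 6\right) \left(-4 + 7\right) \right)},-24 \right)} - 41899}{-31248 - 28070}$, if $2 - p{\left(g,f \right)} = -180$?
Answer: $\frac{41717}{59318} \approx 0.70328$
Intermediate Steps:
$a{\left(j \right)} = j$ ($a{\left(j \right)} = 0 + j = j$)
$p{\left(g,f \right)} = 182$ ($p{\left(g,f \right)} = 2 - -180 = 2 + 180 = 182$)
$\frac{p{\left(a{\left(\left(0 + 6\right) \left(-4 + 7\right) \right)},-24 \right)} - 41899}{-31248 - 28070} = \frac{182 - 41899}{-31248 - 28070} = - \frac{41717}{-59318} = \left(-41717\right) \left(- \frac{1}{59318}\right) = \frac{41717}{59318}$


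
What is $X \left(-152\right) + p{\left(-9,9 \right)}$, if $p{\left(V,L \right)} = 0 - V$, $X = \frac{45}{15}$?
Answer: $-447$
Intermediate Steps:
$X = 3$ ($X = 45 \cdot \frac{1}{15} = 3$)
$p{\left(V,L \right)} = - V$
$X \left(-152\right) + p{\left(-9,9 \right)} = 3 \left(-152\right) - -9 = -456 + 9 = -447$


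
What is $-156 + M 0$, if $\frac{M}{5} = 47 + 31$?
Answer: $-156$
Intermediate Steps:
$M = 390$ ($M = 5 \left(47 + 31\right) = 5 \cdot 78 = 390$)
$-156 + M 0 = -156 + 390 \cdot 0 = -156 + 0 = -156$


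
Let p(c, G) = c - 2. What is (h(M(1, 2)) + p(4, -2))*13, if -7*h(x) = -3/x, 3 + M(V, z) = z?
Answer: 143/7 ≈ 20.429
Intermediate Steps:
p(c, G) = -2 + c
M(V, z) = -3 + z
h(x) = 3/(7*x) (h(x) = -(-3)/(7*x) = 3/(7*x))
(h(M(1, 2)) + p(4, -2))*13 = (3/(7*(-3 + 2)) + (-2 + 4))*13 = ((3/7)/(-1) + 2)*13 = ((3/7)*(-1) + 2)*13 = (-3/7 + 2)*13 = (11/7)*13 = 143/7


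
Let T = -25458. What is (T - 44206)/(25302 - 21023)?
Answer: -69664/4279 ≈ -16.280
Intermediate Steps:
(T - 44206)/(25302 - 21023) = (-25458 - 44206)/(25302 - 21023) = -69664/4279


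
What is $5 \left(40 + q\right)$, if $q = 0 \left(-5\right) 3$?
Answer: $200$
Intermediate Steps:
$q = 0$ ($q = 0 \cdot 3 = 0$)
$5 \left(40 + q\right) = 5 \left(40 + 0\right) = 5 \cdot 40 = 200$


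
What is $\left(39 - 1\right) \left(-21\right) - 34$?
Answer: $-832$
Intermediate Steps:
$\left(39 - 1\right) \left(-21\right) - 34 = 38 \left(-21\right) - 34 = -798 - 34 = -832$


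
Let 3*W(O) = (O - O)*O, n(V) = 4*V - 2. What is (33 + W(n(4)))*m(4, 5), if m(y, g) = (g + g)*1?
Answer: 330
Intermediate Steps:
m(y, g) = 2*g (m(y, g) = (2*g)*1 = 2*g)
n(V) = -2 + 4*V
W(O) = 0 (W(O) = ((O - O)*O)/3 = (0*O)/3 = (⅓)*0 = 0)
(33 + W(n(4)))*m(4, 5) = (33 + 0)*(2*5) = 33*10 = 330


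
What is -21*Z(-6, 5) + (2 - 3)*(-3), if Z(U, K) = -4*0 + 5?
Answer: -102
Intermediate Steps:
Z(U, K) = 5 (Z(U, K) = 0 + 5 = 5)
-21*Z(-6, 5) + (2 - 3)*(-3) = -21*5 + (2 - 3)*(-3) = -105 - 1*(-3) = -105 + 3 = -102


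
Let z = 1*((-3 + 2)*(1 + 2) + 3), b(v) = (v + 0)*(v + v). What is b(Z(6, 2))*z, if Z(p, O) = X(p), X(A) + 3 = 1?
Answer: 0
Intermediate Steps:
X(A) = -2 (X(A) = -3 + 1 = -2)
Z(p, O) = -2
b(v) = 2*v² (b(v) = v*(2*v) = 2*v²)
z = 0 (z = 1*(-1*3 + 3) = 1*(-3 + 3) = 1*0 = 0)
b(Z(6, 2))*z = (2*(-2)²)*0 = (2*4)*0 = 8*0 = 0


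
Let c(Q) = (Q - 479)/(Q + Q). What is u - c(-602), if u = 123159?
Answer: 148282355/1204 ≈ 1.2316e+5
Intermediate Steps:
c(Q) = (-479 + Q)/(2*Q) (c(Q) = (-479 + Q)/((2*Q)) = (-479 + Q)*(1/(2*Q)) = (-479 + Q)/(2*Q))
u - c(-602) = 123159 - (-479 - 602)/(2*(-602)) = 123159 - (-1)*(-1081)/(2*602) = 123159 - 1*1081/1204 = 123159 - 1081/1204 = 148282355/1204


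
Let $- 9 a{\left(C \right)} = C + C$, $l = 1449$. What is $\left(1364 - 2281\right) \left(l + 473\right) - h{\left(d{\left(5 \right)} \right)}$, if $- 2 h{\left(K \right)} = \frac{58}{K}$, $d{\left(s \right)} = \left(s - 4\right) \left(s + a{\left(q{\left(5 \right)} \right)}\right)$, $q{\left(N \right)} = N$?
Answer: $- \frac{61686329}{35} \approx -1.7625 \cdot 10^{6}$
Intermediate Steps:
$a{\left(C \right)} = - \frac{2 C}{9}$ ($a{\left(C \right)} = - \frac{C + C}{9} = - \frac{2 C}{9}$)
$d{\left(s \right)} = \left(-4 + s\right) \left(- \frac{10}{9} + s\right)$ ($d{\left(s \right)} = \left(s - 4\right) \left(s - \frac{10}{9}\right) = \left(-4 + s\right) \left(s - \frac{10}{9}\right) = \left(-4 + s\right) \left(- \frac{10}{9} + s\right)$)
$h{\left(K \right)} = - \frac{29}{K}$ ($h{\left(K \right)} = - \frac{58 \frac{1}{K}}{2} = - \frac{29}{K}$)
$\left(1364 - 2281\right) \left(l + 473\right) - h{\left(d{\left(5 \right)} \right)} = \left(1364 - 2281\right) \left(1449 + 473\right) - - \frac{29}{\frac{40}{9} + 5^{2} - \frac{230}{9}} = \left(-917\right) 1922 - - \frac{29}{\frac{40}{9} + 25 - \frac{230}{9}} = -1762474 - - \frac{29}{\frac{35}{9}} = -1762474 - \left(-29\right) \frac{9}{35} = -1762474 - - \frac{261}{35} = -1762474 + \frac{261}{35} = - \frac{61686329}{35}$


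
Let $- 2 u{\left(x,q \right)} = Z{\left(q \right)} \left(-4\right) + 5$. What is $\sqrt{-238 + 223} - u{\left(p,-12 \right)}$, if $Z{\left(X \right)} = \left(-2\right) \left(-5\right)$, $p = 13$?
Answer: $- \frac{35}{2} + i \sqrt{15} \approx -17.5 + 3.873 i$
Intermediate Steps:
$Z{\left(X \right)} = 10$
$u{\left(x,q \right)} = \frac{35}{2}$ ($u{\left(x,q \right)} = - \frac{10 \left(-4\right) + 5}{2} = - \frac{-40 + 5}{2} = \left(- \frac{1}{2}\right) \left(-35\right) = \frac{35}{2}$)
$\sqrt{-238 + 223} - u{\left(p,-12 \right)} = \sqrt{-238 + 223} - \frac{35}{2} = \sqrt{-15} - \frac{35}{2} = i \sqrt{15} - \frac{35}{2} = - \frac{35}{2} + i \sqrt{15}$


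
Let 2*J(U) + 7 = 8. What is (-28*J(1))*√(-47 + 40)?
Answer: -14*I*√7 ≈ -37.041*I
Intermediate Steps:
J(U) = ½ (J(U) = -7/2 + (½)*8 = -7/2 + 4 = ½)
(-28*J(1))*√(-47 + 40) = (-28*½)*√(-47 + 40) = -14*I*√7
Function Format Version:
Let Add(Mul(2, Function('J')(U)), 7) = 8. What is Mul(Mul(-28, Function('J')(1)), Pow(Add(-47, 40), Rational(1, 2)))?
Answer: Mul(-14, I, Pow(7, Rational(1, 2))) ≈ Mul(-37.041, I)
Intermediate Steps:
Function('J')(U) = Rational(1, 2) (Function('J')(U) = Add(Rational(-7, 2), Mul(Rational(1, 2), 8)) = Add(Rational(-7, 2), 4) = Rational(1, 2))
Mul(Mul(-28, Function('J')(1)), Pow(Add(-47, 40), Rational(1, 2))) = Mul(Mul(-28, Rational(1, 2)), Pow(Add(-47, 40), Rational(1, 2))) = Mul(-14, Pow(-7, Rational(1, 2))) = Mul(-14, Mul(I, Pow(7, Rational(1, 2)))) = Mul(-14, I, Pow(7, Rational(1, 2)))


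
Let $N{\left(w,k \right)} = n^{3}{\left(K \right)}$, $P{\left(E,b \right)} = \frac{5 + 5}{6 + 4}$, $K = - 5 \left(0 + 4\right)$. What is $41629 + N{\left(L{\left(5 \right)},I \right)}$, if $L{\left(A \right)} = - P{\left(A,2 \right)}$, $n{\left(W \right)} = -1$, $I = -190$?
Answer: $41628$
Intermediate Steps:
$K = -20$ ($K = \left(-5\right) 4 = -20$)
$P{\left(E,b \right)} = 1$ ($P{\left(E,b \right)} = \frac{10}{10} = 10 \cdot \frac{1}{10} = 1$)
$L{\left(A \right)} = -1$ ($L{\left(A \right)} = \left(-1\right) 1 = -1$)
$N{\left(w,k \right)} = -1$ ($N{\left(w,k \right)} = \left(-1\right)^{3} = -1$)
$41629 + N{\left(L{\left(5 \right)},I \right)} = 41629 - 1 = 41628$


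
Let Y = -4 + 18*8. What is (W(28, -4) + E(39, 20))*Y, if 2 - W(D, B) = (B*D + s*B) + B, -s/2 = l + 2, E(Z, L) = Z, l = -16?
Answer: 37660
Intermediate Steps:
Y = 140 (Y = -4 + 144 = 140)
s = 28 (s = -2*(-16 + 2) = -2*(-14) = 28)
W(D, B) = 2 - 29*B - B*D (W(D, B) = 2 - ((B*D + 28*B) + B) = 2 - ((28*B + B*D) + B) = 2 - (29*B + B*D) = 2 + (-29*B - B*D) = 2 - 29*B - B*D)
(W(28, -4) + E(39, 20))*Y = ((2 - 29*(-4) - 1*(-4)*28) + 39)*140 = ((2 + 116 + 112) + 39)*140 = (230 + 39)*140 = 269*140 = 37660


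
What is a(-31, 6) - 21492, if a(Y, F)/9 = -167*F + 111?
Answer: -29511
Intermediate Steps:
a(Y, F) = 999 - 1503*F (a(Y, F) = 9*(-167*F + 111) = 9*(111 - 167*F) = 999 - 1503*F)
a(-31, 6) - 21492 = (999 - 1503*6) - 21492 = (999 - 9018) - 21492 = -8019 - 21492 = -29511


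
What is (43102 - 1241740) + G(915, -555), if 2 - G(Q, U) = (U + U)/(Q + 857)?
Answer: -1061990941/886 ≈ -1.1986e+6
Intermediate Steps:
G(Q, U) = 2 - 2*U/(857 + Q) (G(Q, U) = 2 - (U + U)/(Q + 857) = 2 - 2*U/(857 + Q))
(43102 - 1241740) + G(915, -555) = (43102 - 1241740) + 2*(857 + 915 - 1*(-555))/(857 + 915) = -1198638 + 2*(857 + 915 + 555)/1772 = -1198638 + 2*(1/1772)*2327 = -1198638 + 2327/886 = -1061990941/886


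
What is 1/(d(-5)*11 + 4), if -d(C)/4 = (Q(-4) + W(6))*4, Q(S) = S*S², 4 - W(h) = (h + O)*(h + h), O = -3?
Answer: 1/16900 ≈ 5.9172e-5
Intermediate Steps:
W(h) = 4 - 2*h*(-3 + h) (W(h) = 4 - (h - 3)*(h + h) = 4 - (-3 + h)*2*h = 4 - 2*h*(-3 + h))
Q(S) = S³
d(C) = 1536 (d(C) = -4*((-4)³ + (4 - 2*6² + 6*6))*4 = -4*(-64 + (4 - 2*36 + 36))*4 = -4*(-64 + (4 - 72 + 36))*4 = -4*(-64 - 32)*4 = -(-384)*4 = -4*(-384) = 1536)
1/(d(-5)*11 + 4) = 1/(1536*11 + 4) = 1/(16896 + 4) = 1/16900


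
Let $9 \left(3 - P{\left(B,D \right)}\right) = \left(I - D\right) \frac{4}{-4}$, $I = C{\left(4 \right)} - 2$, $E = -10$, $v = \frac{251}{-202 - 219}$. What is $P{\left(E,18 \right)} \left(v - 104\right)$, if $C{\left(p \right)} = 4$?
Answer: $- \frac{484385}{3789} \approx -127.84$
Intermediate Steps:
$v = - \frac{251}{421}$ ($v = \frac{251}{-421} = 251 \left(- \frac{1}{421}\right) = - \frac{251}{421} \approx -0.5962$)
$I = 2$ ($I = 4 - 2 = 2$)
$P{\left(B,D \right)} = \frac{29}{9} - \frac{D}{9}$ ($P{\left(B,D \right)} = 3 - \frac{\left(2 - D\right) \frac{4}{-4}}{9} = 3 - \frac{\left(2 - D\right) 4 \left(- \frac{1}{4}\right)}{9} = 3 - \frac{\left(2 - D\right) \left(-1\right)}{9} = 3 - \frac{-2 + D}{9} = 3 - \left(- \frac{2}{9} + \frac{D}{9}\right) = \frac{29}{9} - \frac{D}{9}$)
$P{\left(E,18 \right)} \left(v - 104\right) = \left(\frac{29}{9} - 2\right) \left(- \frac{251}{421} - 104\right) = \left(\frac{29}{9} - 2\right) \left(- \frac{44035}{421}\right) = \frac{11}{9} \left(- \frac{44035}{421}\right) = - \frac{484385}{3789}$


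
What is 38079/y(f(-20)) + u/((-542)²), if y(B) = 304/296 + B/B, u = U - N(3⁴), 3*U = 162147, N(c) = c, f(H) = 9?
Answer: 34491241981/1836025 ≈ 18786.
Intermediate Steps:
U = 54049 (U = (⅓)*162147 = 54049)
u = 53968 (u = 54049 - 1*3⁴ = 54049 - 1*81 = 54049 - 81 = 53968)
y(B) = 75/37 (y(B) = 304*(1/296) + 1 = 38/37 + 1 = 75/37)
38079/y(f(-20)) + u/((-542)²) = 38079/(75/37) + 53968/((-542)²) = 38079*(37/75) + 53968/293764 = 469641/25 + 53968*(1/293764) = 469641/25 + 13492/73441 = 34491241981/1836025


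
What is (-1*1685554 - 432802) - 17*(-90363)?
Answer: -582185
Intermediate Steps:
(-1*1685554 - 432802) - 17*(-90363) = (-1685554 - 432802) + 1536171 = -2118356 + 1536171 = -582185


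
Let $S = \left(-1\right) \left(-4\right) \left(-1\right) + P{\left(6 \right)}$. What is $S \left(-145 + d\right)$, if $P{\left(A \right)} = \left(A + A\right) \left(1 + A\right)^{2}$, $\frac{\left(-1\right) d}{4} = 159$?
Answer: $-456104$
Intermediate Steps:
$d = -636$ ($d = \left(-4\right) 159 = -636$)
$P{\left(A \right)} = 2 A \left(1 + A\right)^{2}$
$S = 584$ ($S = \left(-1\right) \left(-4\right) \left(-1\right) + 2 \cdot 6 \left(1 + 6\right)^{2} = 4 \left(-1\right) + 2 \cdot 6 \cdot 7^{2} = -4 + 2 \cdot 6 \cdot 49 = -4 + 588 = 584$)
$S \left(-145 + d\right) = 584 \left(-145 - 636\right) = 584 \left(-781\right) = -456104$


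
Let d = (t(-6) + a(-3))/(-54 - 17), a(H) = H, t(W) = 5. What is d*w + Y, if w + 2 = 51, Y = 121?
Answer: 8493/71 ≈ 119.62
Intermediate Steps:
w = 49 (w = -2 + 51 = 49)
d = -2/71 (d = (5 - 3)/(-54 - 17) = 2/(-71) = 2*(-1/71) = -2/71 ≈ -0.028169)
d*w + Y = -2/71*49 + 121 = -98/71 + 121 = 8493/71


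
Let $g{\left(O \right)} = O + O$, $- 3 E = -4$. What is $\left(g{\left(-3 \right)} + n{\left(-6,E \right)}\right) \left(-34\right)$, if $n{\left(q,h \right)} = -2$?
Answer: $272$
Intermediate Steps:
$E = \frac{4}{3}$ ($E = \left(- \frac{1}{3}\right) \left(-4\right) = \frac{4}{3} \approx 1.3333$)
$g{\left(O \right)} = 2 O$
$\left(g{\left(-3 \right)} + n{\left(-6,E \right)}\right) \left(-34\right) = \left(2 \left(-3\right) - 2\right) \left(-34\right) = \left(-6 - 2\right) \left(-34\right) = \left(-8\right) \left(-34\right) = 272$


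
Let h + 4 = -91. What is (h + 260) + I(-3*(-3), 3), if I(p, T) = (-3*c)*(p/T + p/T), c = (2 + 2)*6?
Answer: -267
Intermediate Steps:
c = 24 (c = 4*6 = 24)
h = -95 (h = -4 - 91 = -95)
I(p, T) = -144*p/T (I(p, T) = (-3*24)*(p/T + p/T) = -144*p/T)
(h + 260) + I(-3*(-3), 3) = (-95 + 260) - 144*(-3*(-3))/3 = 165 - 144*9*⅓ = 165 - 432 = -267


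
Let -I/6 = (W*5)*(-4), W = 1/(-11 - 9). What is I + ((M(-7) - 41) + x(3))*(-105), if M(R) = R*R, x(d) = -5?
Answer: -321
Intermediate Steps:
M(R) = R²
W = -1/20 (W = 1/(-20) = -1/20 ≈ -0.050000)
I = -6 (I = -6*(-1/20*5)*(-4) = -(-3)*(-4)/2 = -6*1 = -6)
I + ((M(-7) - 41) + x(3))*(-105) = -6 + (((-7)² - 41) - 5)*(-105) = -6 + ((49 - 41) - 5)*(-105) = -6 + (8 - 5)*(-105) = -6 + 3*(-105) = -6 - 315 = -321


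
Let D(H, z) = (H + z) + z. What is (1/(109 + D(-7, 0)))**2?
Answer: 1/10404 ≈ 9.6117e-5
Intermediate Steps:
D(H, z) = H + 2*z
(1/(109 + D(-7, 0)))**2 = (1/(109 + (-7 + 2*0)))**2 = (1/(109 + (-7 + 0)))**2 = (1/(109 - 7))**2 = (1/102)**2 = 1/10404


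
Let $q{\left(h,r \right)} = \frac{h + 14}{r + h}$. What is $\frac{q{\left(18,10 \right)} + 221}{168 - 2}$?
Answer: $\frac{1555}{1162} \approx 1.3382$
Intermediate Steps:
$q{\left(h,r \right)} = \frac{14 + h}{h + r}$
$\frac{q{\left(18,10 \right)} + 221}{168 - 2} = \frac{\frac{14 + 18}{18 + 10} + 221}{168 - 2} = \frac{\frac{1}{28} \cdot 32 + 221}{166} = \left(\frac{1}{28} \cdot 32 + 221\right) \frac{1}{166} = \left(\frac{8}{7} + 221\right) \frac{1}{166} = \frac{1555}{7} \cdot \frac{1}{166} = \frac{1555}{1162}$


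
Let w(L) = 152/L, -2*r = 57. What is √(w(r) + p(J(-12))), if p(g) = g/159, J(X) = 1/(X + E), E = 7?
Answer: I*√3371595/795 ≈ 2.3097*I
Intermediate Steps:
r = -57/2 (r = -½*57 = -57/2 ≈ -28.500)
J(X) = 1/(7 + X) (J(X) = 1/(X + 7) = 1/(7 + X))
p(g) = g/159 (p(g) = g*(1/159) = g/159)
√(w(r) + p(J(-12))) = √(152/(-57/2) + 1/(159*(7 - 12))) = √(152*(-2/57) + (1/159)/(-5)) = √(-16/3 + (1/159)*(-⅕)) = √(-16/3 - 1/795) = √(-4241/795) = I*√3371595/795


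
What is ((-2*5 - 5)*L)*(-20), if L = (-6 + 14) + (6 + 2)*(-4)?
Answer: -7200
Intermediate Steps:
L = -24 (L = 8 + 8*(-4) = 8 - 32 = -24)
((-2*5 - 5)*L)*(-20) = ((-2*5 - 5)*(-24))*(-20) = ((-10 - 5)*(-24))*(-20) = -15*(-24)*(-20) = 360*(-20) = -7200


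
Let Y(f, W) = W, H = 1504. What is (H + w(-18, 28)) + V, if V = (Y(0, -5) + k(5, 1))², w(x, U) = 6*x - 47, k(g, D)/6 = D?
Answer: 1350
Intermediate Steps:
k(g, D) = 6*D
w(x, U) = -47 + 6*x
V = 1 (V = (-5 + 6*1)² = (-5 + 6)² = 1² = 1)
(H + w(-18, 28)) + V = (1504 + (-47 + 6*(-18))) + 1 = (1504 + (-47 - 108)) + 1 = (1504 - 155) + 1 = 1349 + 1 = 1350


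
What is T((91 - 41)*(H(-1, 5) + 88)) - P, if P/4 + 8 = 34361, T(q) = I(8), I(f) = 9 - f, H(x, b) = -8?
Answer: -137411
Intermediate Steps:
T(q) = 1 (T(q) = 9 - 1*8 = 9 - 8 = 1)
P = 137412 (P = -32 + 4*34361 = -32 + 137444 = 137412)
T((91 - 41)*(H(-1, 5) + 88)) - P = 1 - 1*137412 = 1 - 137412 = -137411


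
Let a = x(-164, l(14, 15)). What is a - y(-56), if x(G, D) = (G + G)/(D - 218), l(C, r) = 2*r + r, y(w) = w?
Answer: 10016/173 ≈ 57.896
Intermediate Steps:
l(C, r) = 3*r
x(G, D) = 2*G/(-218 + D) (x(G, D) = (2*G)/(-218 + D) = 2*G/(-218 + D))
a = 328/173 (a = 2*(-164)/(-218 + 3*15) = 2*(-164)/(-218 + 45) = 2*(-164)/(-173) = 2*(-164)*(-1/173) = 328/173 ≈ 1.8960)
a - y(-56) = 328/173 - 1*(-56) = 328/173 + 56 = 10016/173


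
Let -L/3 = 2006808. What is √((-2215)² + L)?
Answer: I*√1114199 ≈ 1055.6*I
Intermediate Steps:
L = -6020424 (L = -3*2006808 = -6020424)
√((-2215)² + L) = √((-2215)² - 6020424) = √(4906225 - 6020424) = √(-1114199) = I*√1114199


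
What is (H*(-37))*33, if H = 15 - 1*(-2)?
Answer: -20757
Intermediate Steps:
H = 17 (H = 15 + 2 = 17)
(H*(-37))*33 = (17*(-37))*33 = -629*33 = -20757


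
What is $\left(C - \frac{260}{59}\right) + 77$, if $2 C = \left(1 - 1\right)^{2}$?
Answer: $\frac{4283}{59} \approx 72.593$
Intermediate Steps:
$C = 0$ ($C = \frac{\left(1 - 1\right)^{2}}{2} = \frac{0^{2}}{2} = \frac{1}{2} \cdot 0 = 0$)
$\left(C - \frac{260}{59}\right) + 77 = \left(0 - \frac{260}{59}\right) + 77 = - \frac{260}{59} + 77 = \frac{4283}{59}$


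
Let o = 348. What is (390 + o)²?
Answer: 544644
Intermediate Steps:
(390 + o)² = (390 + 348)² = 738² = 544644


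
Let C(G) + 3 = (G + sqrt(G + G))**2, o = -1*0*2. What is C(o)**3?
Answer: -27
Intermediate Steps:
o = 0 (o = 0*2 = 0)
C(G) = -3 + (G + sqrt(2)*sqrt(G))**2 (C(G) = -3 + (G + sqrt(G + G))**2 = -3 + (G + sqrt(2*G))**2 = -3 + (G + sqrt(2)*sqrt(G))**2)
C(o)**3 = (-3 + (0 + sqrt(2)*sqrt(0))**2)**3 = (-3 + (0 + sqrt(2)*0)**2)**3 = (-3 + (0 + 0)**2)**3 = (-3 + 0**2)**3 = (-3 + 0)**3 = (-3)**3 = -27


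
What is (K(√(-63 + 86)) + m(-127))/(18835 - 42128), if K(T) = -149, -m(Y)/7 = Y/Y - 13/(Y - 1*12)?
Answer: 21775/3237727 ≈ 0.0067254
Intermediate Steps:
m(Y) = -7 + 91/(-12 + Y) (m(Y) = -7*(Y/Y - 13/(Y - 1*12)) = -7*(1 - 13/(Y - 12)) = -7*(1 - 13/(-12 + Y)) = -7 + 91/(-12 + Y))
(K(√(-63 + 86)) + m(-127))/(18835 - 42128) = (-149 + 7*(25 - 1*(-127))/(-12 - 127))/(18835 - 42128) = (-149 + 7*(25 + 127)/(-139))/(-23293) = (-149 + 7*(-1/139)*152)*(-1/23293) = (-149 - 1064/139)*(-1/23293) = -21775/139*(-1/23293) = 21775/3237727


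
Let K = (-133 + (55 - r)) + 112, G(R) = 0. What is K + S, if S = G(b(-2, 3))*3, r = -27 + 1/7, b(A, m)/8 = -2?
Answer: 426/7 ≈ 60.857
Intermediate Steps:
b(A, m) = -16 (b(A, m) = 8*(-2) = -16)
r = -188/7 (r = -27 + ⅐ = -188/7 ≈ -26.857)
S = 0 (S = 0*3 = 0)
K = 426/7 (K = (-133 + (55 - 1*(-188/7))) + 112 = (-133 + (55 + 188/7)) + 112 = (-133 + 573/7) + 112 = -358/7 + 112 = 426/7 ≈ 60.857)
K + S = 426/7 + 0 = 426/7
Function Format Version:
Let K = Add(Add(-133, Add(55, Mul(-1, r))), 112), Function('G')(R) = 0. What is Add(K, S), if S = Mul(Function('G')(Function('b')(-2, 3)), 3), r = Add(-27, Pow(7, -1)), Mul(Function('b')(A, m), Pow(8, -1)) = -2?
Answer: Rational(426, 7) ≈ 60.857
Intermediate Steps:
Function('b')(A, m) = -16 (Function('b')(A, m) = Mul(8, -2) = -16)
r = Rational(-188, 7) (r = Add(-27, Rational(1, 7)) = Rational(-188, 7) ≈ -26.857)
S = 0 (S = Mul(0, 3) = 0)
K = Rational(426, 7) (K = Add(Add(-133, Add(55, Mul(-1, Rational(-188, 7)))), 112) = Add(Add(-133, Add(55, Rational(188, 7))), 112) = Add(Add(-133, Rational(573, 7)), 112) = Add(Rational(-358, 7), 112) = Rational(426, 7) ≈ 60.857)
Add(K, S) = Add(Rational(426, 7), 0) = Rational(426, 7)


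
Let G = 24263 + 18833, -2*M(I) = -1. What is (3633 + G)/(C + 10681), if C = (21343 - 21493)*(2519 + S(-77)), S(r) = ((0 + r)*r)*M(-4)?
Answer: -46729/811844 ≈ -0.057559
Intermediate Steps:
M(I) = ½ (M(I) = -½*(-1) = ½)
S(r) = r²/2 (S(r) = ((0 + r)*r)*(½) = (r*r)*(½) = r²*(½) = r²/2)
C = -822525 (C = (21343 - 21493)*(2519 + (½)*(-77)²) = -150*(2519 + (½)*5929) = -150*(2519 + 5929/2) = -150*10967/2 = -822525)
G = 43096
(3633 + G)/(C + 10681) = (3633 + 43096)/(-822525 + 10681) = 46729/(-811844) = 46729*(-1/811844) = -46729/811844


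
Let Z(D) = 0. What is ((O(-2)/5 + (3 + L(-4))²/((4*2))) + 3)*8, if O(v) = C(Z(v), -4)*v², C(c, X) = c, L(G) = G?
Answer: 25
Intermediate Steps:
O(v) = 0 (O(v) = 0*v² = 0)
((O(-2)/5 + (3 + L(-4))²/((4*2))) + 3)*8 = ((0/5 + (3 - 4)²/((4*2))) + 3)*8 = ((0*(⅕) + (-1)²/8) + 3)*8 = ((0 + 1*(⅛)) + 3)*8 = ((0 + ⅛) + 3)*8 = (⅛ + 3)*8 = (25/8)*8 = 25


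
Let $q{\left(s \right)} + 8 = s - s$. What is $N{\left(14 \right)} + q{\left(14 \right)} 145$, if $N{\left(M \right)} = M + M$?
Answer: $-1132$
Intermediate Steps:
$q{\left(s \right)} = -8$ ($q{\left(s \right)} = -8 + \left(s - s\right) = -8 + 0 = -8$)
$N{\left(M \right)} = 2 M$
$N{\left(14 \right)} + q{\left(14 \right)} 145 = 2 \cdot 14 - 1160 = 28 - 1160 = -1132$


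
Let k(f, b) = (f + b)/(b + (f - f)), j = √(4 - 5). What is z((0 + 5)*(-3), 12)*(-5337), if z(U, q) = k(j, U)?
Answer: -5337 + 1779*I/5 ≈ -5337.0 + 355.8*I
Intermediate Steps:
j = I (j = √(-1) = I ≈ 1.0*I)
k(f, b) = (b + f)/b (k(f, b) = (b + f)/(b + 0) = (b + f)/b)
z(U, q) = (I + U)/U (z(U, q) = (U + I)/U = (I + U)/U)
z((0 + 5)*(-3), 12)*(-5337) = ((I + (0 + 5)*(-3))/(((0 + 5)*(-3))))*(-5337) = ((I + 5*(-3))/((5*(-3))))*(-5337) = ((I - 15)/(-15))*(-5337) = -(-15 + I)/15*(-5337) = (1 - I/15)*(-5337) = -5337 + 1779*I/5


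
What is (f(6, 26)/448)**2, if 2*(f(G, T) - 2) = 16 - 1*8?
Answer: 9/50176 ≈ 0.00017937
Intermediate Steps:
f(G, T) = 6 (f(G, T) = 2 + (16 - 1*8)/2 = 2 + (16 - 8)/2 = 2 + (1/2)*8 = 2 + 4 = 6)
(f(6, 26)/448)**2 = (6/448)**2 = (6*(1/448))**2 = (3/224)**2 = 9/50176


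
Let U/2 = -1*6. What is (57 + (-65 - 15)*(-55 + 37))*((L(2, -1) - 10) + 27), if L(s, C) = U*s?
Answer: -10479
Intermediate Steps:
U = -12 (U = 2*(-1*6) = 2*(-6) = -12)
L(s, C) = -12*s
(57 + (-65 - 15)*(-55 + 37))*((L(2, -1) - 10) + 27) = (57 + (-65 - 15)*(-55 + 37))*((-12*2 - 10) + 27) = (57 - 80*(-18))*((-24 - 10) + 27) = (57 + 1440)*(-34 + 27) = 1497*(-7) = -10479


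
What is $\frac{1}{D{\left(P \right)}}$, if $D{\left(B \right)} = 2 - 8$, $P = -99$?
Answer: $- \frac{1}{6} \approx -0.16667$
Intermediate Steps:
$D{\left(B \right)} = -6$ ($D{\left(B \right)} = 2 - 8 = -6$)
$\frac{1}{D{\left(P \right)}} = \frac{1}{-6} = - \frac{1}{6}$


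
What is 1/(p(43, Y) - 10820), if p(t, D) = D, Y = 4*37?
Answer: -1/10672 ≈ -9.3703e-5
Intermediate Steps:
Y = 148
1/(p(43, Y) - 10820) = 1/(148 - 10820) = 1/(-10672) = -1/10672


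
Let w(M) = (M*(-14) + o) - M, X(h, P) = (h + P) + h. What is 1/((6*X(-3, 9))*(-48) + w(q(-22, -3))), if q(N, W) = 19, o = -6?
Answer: -1/1155 ≈ -0.00086580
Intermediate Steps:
X(h, P) = P + 2*h (X(h, P) = (P + h) + h = P + 2*h)
w(M) = -6 - 15*M (w(M) = (M*(-14) - 6) - M = (-14*M - 6) - M = (-6 - 14*M) - M = -6 - 15*M)
1/((6*X(-3, 9))*(-48) + w(q(-22, -3))) = 1/((6*(9 + 2*(-3)))*(-48) + (-6 - 15*19)) = 1/((6*(9 - 6))*(-48) + (-6 - 285)) = 1/((6*3)*(-48) - 291) = 1/(18*(-48) - 291) = 1/(-864 - 291) = 1/(-1155) = -1/1155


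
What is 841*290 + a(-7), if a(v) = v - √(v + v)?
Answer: 243883 - I*√14 ≈ 2.4388e+5 - 3.7417*I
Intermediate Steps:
a(v) = v - √2*√v (a(v) = v - √(2*v) = v - √2*√v)
841*290 + a(-7) = 841*290 + (-7 - √2*√(-7)) = 243890 + (-7 - √2*I*√7) = 243890 + (-7 - I*√14) = 243883 - I*√14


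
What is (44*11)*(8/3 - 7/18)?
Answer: 9922/9 ≈ 1102.4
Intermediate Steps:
(44*11)*(8/3 - 7/18) = 484*(8*(⅓) - 7*1/18) = 484*(8/3 - 7/18) = 484*(41/18) = 9922/9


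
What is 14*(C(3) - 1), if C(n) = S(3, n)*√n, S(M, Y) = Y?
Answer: -14 + 42*√3 ≈ 58.746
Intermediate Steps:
C(n) = n^(3/2) (C(n) = n*√n = n^(3/2))
14*(C(3) - 1) = 14*(3^(3/2) - 1) = 14*(3*√3 - 1) = 14*(-1 + 3*√3) = -14 + 42*√3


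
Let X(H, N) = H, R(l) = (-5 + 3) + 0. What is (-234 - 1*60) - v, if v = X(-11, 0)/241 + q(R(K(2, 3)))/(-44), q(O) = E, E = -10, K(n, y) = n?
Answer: -1559751/5302 ≈ -294.18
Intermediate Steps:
R(l) = -2 (R(l) = -2 + 0 = -2)
q(O) = -10
v = 963/5302 (v = -11/241 - 10/(-44) = -11*1/241 - 10*(-1/44) = -11/241 + 5/22 = 963/5302 ≈ 0.18163)
(-234 - 1*60) - v = (-234 - 1*60) - 1*963/5302 = (-234 - 60) - 963/5302 = -294 - 963/5302 = -1559751/5302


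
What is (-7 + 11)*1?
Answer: 4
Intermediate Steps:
(-7 + 11)*1 = 4*1 = 4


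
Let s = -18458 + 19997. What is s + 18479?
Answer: 20018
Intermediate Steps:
s = 1539
s + 18479 = 1539 + 18479 = 20018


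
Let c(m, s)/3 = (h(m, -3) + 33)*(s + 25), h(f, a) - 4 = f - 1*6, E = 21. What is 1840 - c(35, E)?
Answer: -7268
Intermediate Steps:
h(f, a) = -2 + f (h(f, a) = 4 + (f - 1*6) = 4 + (f - 6) = 4 + (-6 + f) = -2 + f)
c(m, s) = 3*(25 + s)*(31 + m) (c(m, s) = 3*(((-2 + m) + 33)*(s + 25)) = 3*((31 + m)*(25 + s)) = 3*((25 + s)*(31 + m)) = 3*(25 + s)*(31 + m))
1840 - c(35, E) = 1840 - (2325 + 75*35 + 93*21 + 3*35*21) = 1840 - (2325 + 2625 + 1953 + 2205) = 1840 - 1*9108 = 1840 - 9108 = -7268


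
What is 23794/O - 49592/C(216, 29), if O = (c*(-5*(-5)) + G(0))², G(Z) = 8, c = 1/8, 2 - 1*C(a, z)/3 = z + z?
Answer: 81081415/166341 ≈ 487.44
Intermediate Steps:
C(a, z) = 6 - 6*z (C(a, z) = 6 - 3*(z + z) = 6 - 6*z)
c = ⅛ ≈ 0.12500
O = 7921/64 (O = ((-5*(-5))/8 + 8)² = ((⅛)*25 + 8)² = (25/8 + 8)² = (89/8)² = 7921/64 ≈ 123.77)
23794/O - 49592/C(216, 29) = 23794/(7921/64) - 49592/(6 - 6*29) = 23794*(64/7921) - 49592/(6 - 174) = 1522816/7921 - 49592/(-168) = 1522816/7921 - 49592*(-1/168) = 1522816/7921 + 6199/21 = 81081415/166341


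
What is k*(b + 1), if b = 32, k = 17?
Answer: 561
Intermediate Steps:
k*(b + 1) = 17*(32 + 1) = 17*33 = 561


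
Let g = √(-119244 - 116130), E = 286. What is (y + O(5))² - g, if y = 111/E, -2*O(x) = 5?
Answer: 91204/20449 - I*√235374 ≈ 4.4601 - 485.15*I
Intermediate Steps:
O(x) = -5/2 (O(x) = -½*5 = -5/2)
g = I*√235374 (g = √(-235374) = I*√235374 ≈ 485.15*I)
y = 111/286 ≈ 0.38811
(y + O(5))² - g = (111/286 - 5/2)² - I*√235374 = (-302/143)² - I*√235374 = 91204/20449 - I*√235374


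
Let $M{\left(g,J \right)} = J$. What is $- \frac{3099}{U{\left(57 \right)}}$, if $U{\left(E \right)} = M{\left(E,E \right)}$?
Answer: $- \frac{1033}{19} \approx -54.368$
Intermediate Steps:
$U{\left(E \right)} = E$
$- \frac{3099}{U{\left(57 \right)}} = - \frac{3099}{57} = \left(-3099\right) \frac{1}{57} = - \frac{1033}{19}$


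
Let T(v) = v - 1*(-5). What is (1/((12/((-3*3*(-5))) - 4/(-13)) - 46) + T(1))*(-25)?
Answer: -1323825/8858 ≈ -149.45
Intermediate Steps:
T(v) = 5 + v (T(v) = v + 5 = 5 + v)
(1/((12/((-3*3*(-5))) - 4/(-13)) - 46) + T(1))*(-25) = (1/((12/((-3*3*(-5))) - 4/(-13)) - 46) + (5 + 1))*(-25) = (1/((12/((-9*(-5))) - 4*(-1/13)) - 46) + 6)*(-25) = (1/((12/45 + 4/13) - 46) + 6)*(-25) = (1/((12*(1/45) + 4/13) - 46) + 6)*(-25) = (1/((4/15 + 4/13) - 46) + 6)*(-25) = (1/(112/195 - 46) + 6)*(-25) = (1/(-8858/195) + 6)*(-25) = (-195/8858 + 6)*(-25) = (52953/8858)*(-25) = -1323825/8858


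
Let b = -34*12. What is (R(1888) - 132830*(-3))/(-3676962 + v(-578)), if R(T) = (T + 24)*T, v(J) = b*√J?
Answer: -1228211327071/1126678813803 + 2316823988*I*√2/1126678813803 ≈ -1.0901 + 0.0029081*I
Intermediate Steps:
b = -408
v(J) = -408*√J
R(T) = T*(24 + T) (R(T) = (24 + T)*T = T*(24 + T))
(R(1888) - 132830*(-3))/(-3676962 + v(-578)) = (1888*(24 + 1888) - 132830*(-3))/(-3676962 - 6936*I*√2) = (1888*1912 + 398490)/(-3676962 - 6936*I*√2) = (3609856 + 398490)/(-3676962 - 6936*I*√2) = 4008346/(-3676962 - 6936*I*√2)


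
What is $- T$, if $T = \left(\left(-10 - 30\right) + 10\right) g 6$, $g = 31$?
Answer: $5580$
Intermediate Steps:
$T = -5580$ ($T = \left(\left(-10 - 30\right) + 10\right) 31 \cdot 6 = \left(-40 + 10\right) 31 \cdot 6 = \left(-30\right) 31 \cdot 6 = \left(-930\right) 6 = -5580$)
$- T = \left(-1\right) \left(-5580\right) = 5580$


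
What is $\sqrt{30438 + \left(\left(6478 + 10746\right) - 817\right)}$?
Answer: $3 \sqrt{5205} \approx 216.44$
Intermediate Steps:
$\sqrt{30438 + \left(\left(6478 + 10746\right) - 817\right)} = \sqrt{30438 + \left(17224 - 817\right)} = \sqrt{30438 + 16407} = \sqrt{46845} = 3 \sqrt{5205}$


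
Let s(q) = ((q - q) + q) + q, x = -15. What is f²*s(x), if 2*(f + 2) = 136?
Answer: -130680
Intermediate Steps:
f = 66 (f = -2 + (½)*136 = -2 + 68 = 66)
s(q) = 2*q (s(q) = (0 + q) + q = q + q = 2*q)
f²*s(x) = 66²*(2*(-15)) = 4356*(-30) = -130680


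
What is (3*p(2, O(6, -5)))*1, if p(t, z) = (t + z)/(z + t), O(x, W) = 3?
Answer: 3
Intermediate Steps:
p(t, z) = 1 (p(t, z) = (t + z)/(t + z) = 1)
(3*p(2, O(6, -5)))*1 = (3*1)*1 = 3*1 = 3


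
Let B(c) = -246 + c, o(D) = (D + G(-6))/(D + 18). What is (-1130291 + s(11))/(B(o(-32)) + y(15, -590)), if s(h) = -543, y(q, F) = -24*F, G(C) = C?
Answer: -7915838/97417 ≈ -81.257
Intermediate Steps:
o(D) = (-6 + D)/(18 + D) (o(D) = (D - 6)/(D + 18) = (-6 + D)/(18 + D))
(-1130291 + s(11))/(B(o(-32)) + y(15, -590)) = (-1130291 - 543)/((-246 + (-6 - 32)/(18 - 32)) - 24*(-590)) = -1130834/((-246 - 38/(-14)) + 14160) = -1130834/((-246 - 1/14*(-38)) + 14160) = -1130834/((-246 + 19/7) + 14160) = -1130834/(-1703/7 + 14160) = -1130834/97417/7 = -1130834*7/97417 = -7915838/97417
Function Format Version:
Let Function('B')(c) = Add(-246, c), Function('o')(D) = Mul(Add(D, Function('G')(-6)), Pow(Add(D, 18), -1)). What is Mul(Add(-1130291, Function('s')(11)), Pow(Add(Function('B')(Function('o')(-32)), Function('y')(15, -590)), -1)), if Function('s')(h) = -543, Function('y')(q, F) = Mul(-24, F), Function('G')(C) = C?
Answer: Rational(-7915838, 97417) ≈ -81.257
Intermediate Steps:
Function('o')(D) = Mul(Pow(Add(18, D), -1), Add(-6, D)) (Function('o')(D) = Mul(Add(D, -6), Pow(Add(D, 18), -1)) = Mul(Add(-6, D), Pow(Add(18, D), -1)) = Mul(Pow(Add(18, D), -1), Add(-6, D)))
Mul(Add(-1130291, Function('s')(11)), Pow(Add(Function('B')(Function('o')(-32)), Function('y')(15, -590)), -1)) = Mul(Add(-1130291, -543), Pow(Add(Add(-246, Mul(Pow(Add(18, -32), -1), Add(-6, -32))), Mul(-24, -590)), -1)) = Mul(-1130834, Pow(Add(Add(-246, Mul(Pow(-14, -1), -38)), 14160), -1)) = Mul(-1130834, Pow(Add(Add(-246, Mul(Rational(-1, 14), -38)), 14160), -1)) = Mul(-1130834, Pow(Add(Add(-246, Rational(19, 7)), 14160), -1)) = Mul(-1130834, Pow(Add(Rational(-1703, 7), 14160), -1)) = Mul(-1130834, Pow(Rational(97417, 7), -1)) = Mul(-1130834, Rational(7, 97417)) = Rational(-7915838, 97417)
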